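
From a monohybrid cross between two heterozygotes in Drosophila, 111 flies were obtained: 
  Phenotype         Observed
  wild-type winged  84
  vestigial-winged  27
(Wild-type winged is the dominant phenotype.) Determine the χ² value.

For a monohybrid cross between heterozygotes with complete dominance, the expected phenotypic ratio is 3:1.
Total ratio parts = 4. Expected numbers out of 111:
  wild-type winged: 111 × 3/4 = 83.25
  vestigial-winged: 111 × 1/4 = 27.75
χ² = Σ (O − E)² / E
  wild-type winged: (84 − 83.25)² / 83.25 = 0.0068
  vestigial-winged: (27 − 27.75)² / 27.75 = 0.0203
χ² = 0.0068 + 0.0203 = 0.0271 ≈ 0.027

0.027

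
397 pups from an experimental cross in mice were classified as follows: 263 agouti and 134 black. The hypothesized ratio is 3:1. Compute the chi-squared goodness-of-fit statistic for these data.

16.223

The 3:1 ratio has 4 parts, so with N = 397 the expected counts are:
  agouti: 397 × 3/4 = 297.75
  black: 397 × 1/4 = 99.25
χ² = Σ (O − E)² / E
  agouti: (263 − 297.75)² / 297.75 = 4.0556
  black: (134 − 99.25)² / 99.25 = 12.1669
χ² = 4.0556 + 12.1669 = 16.2225 ≈ 16.223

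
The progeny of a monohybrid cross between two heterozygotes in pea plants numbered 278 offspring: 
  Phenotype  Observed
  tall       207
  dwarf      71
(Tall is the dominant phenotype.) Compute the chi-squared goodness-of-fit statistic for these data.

0.043

For a monohybrid cross between heterozygotes with complete dominance, the expected phenotypic ratio is 3:1.
Total ratio parts = 4. Expected numbers out of 278:
  tall: 278 × 3/4 = 208.5
  dwarf: 278 × 1/4 = 69.5
χ² = Σ (O − E)² / E
  tall: (207 − 208.5)² / 208.5 = 0.0108
  dwarf: (71 − 69.5)² / 69.5 = 0.0324
χ² = 0.0108 + 0.0324 = 0.0432 ≈ 0.043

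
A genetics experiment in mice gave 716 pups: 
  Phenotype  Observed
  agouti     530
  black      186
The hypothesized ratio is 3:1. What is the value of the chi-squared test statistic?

Under the 3:1 hypothesis (Σ ratio = 4, N = 716):
  agouti: 716 × 3/4 = 537
  black: 716 × 1/4 = 179
χ² = Σ (O − E)² / E
  agouti: (530 − 537)² / 537 = 0.0912
  black: (186 − 179)² / 179 = 0.2737
χ² = 0.0912 + 0.2737 = 0.3649 ≈ 0.365

0.365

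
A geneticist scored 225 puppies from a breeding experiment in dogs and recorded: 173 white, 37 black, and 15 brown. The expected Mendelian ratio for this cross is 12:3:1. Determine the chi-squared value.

Total ratio parts = 16. Expected numbers out of 225:
  white: 225 × 12/16 = 168.75
  black: 225 × 3/16 = 42.1875
  brown: 225 × 1/16 = 14.0625
χ² = Σ (O − E)² / E
  white: (173 − 168.75)² / 168.75 = 0.1070
  black: (37 − 42.1875)² / 42.1875 = 0.6379
  brown: (15 − 14.0625)² / 14.0625 = 0.0625
χ² = 0.1070 + 0.6379 + 0.0625 = 0.8074 ≈ 0.807

0.807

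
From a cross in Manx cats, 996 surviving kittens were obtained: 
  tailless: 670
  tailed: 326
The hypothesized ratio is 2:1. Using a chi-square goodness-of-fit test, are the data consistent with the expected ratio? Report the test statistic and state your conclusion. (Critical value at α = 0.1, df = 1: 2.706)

Expected counts for N = 996 under a 2:1 ratio (total parts = 3):
  tailless: 996 × 2/3 = 664
  tailed: 996 × 1/3 = 332
χ² = Σ (O − E)² / E
  tailless: (670 − 664)² / 664 = 0.0542
  tailed: (326 − 332)² / 332 = 0.1084
χ² = 0.0542 + 0.1084 = 0.1626 ≈ 0.163
Degrees of freedom = 2 − 1 = 1; critical value at α = 0.1 is 2.706.
Since 0.163 < 2.706, we fail to reject the null hypothesis — the data are consistent with the 2:1 ratio.

0.163; consistent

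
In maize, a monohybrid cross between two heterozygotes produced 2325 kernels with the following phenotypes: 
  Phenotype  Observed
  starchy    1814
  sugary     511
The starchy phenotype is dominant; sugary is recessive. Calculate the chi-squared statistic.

For a monohybrid cross between heterozygotes with complete dominance, the expected phenotypic ratio is 3:1.
The 3:1 ratio has 4 parts, so with N = 2325 the expected counts are:
  starchy: 2325 × 3/4 = 1743.75
  sugary: 2325 × 1/4 = 581.25
χ² = Σ (O − E)² / E
  starchy: (1814 − 1743.75)² / 1743.75 = 2.8301
  sugary: (511 − 581.25)² / 581.25 = 8.4904
χ² = 2.8301 + 8.4904 = 11.3205 ≈ 11.321

11.321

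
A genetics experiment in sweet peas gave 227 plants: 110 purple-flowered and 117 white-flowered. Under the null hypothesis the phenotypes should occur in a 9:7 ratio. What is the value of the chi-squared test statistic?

Expected counts for N = 227 under a 9:7 ratio (total parts = 16):
  purple-flowered: 227 × 9/16 = 127.6875
  white-flowered: 227 × 7/16 = 99.3125
χ² = Σ (O − E)² / E
  purple-flowered: (110 − 127.6875)² / 127.6875 = 2.4501
  white-flowered: (117 − 99.3125)² / 99.3125 = 3.1501
χ² = 2.4501 + 3.1501 = 5.6002 ≈ 5.600

5.600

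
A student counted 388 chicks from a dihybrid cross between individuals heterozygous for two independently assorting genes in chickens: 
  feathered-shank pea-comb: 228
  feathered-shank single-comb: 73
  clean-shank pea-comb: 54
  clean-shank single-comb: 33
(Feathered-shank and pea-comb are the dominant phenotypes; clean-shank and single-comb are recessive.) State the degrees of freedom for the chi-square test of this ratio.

3

A dihybrid F₂ with independent assortment and complete dominance at both loci gives a 9:3:3:1 phenotypic ratio.
A goodness-of-fit test with 4 phenotype classes has df = 4 − 1 = 3.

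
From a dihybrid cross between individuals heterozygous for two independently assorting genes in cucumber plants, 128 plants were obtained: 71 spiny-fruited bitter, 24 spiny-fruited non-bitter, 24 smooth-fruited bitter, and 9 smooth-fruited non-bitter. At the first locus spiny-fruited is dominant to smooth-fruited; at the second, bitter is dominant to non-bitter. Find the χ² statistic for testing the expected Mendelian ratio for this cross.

A dihybrid F₂ with independent assortment and complete dominance at both loci gives a 9:3:3:1 phenotypic ratio.
Expected counts for N = 128 under a 9:3:3:1 ratio (total parts = 16):
  spiny-fruited bitter: 128 × 9/16 = 72
  spiny-fruited non-bitter: 128 × 3/16 = 24
  smooth-fruited bitter: 128 × 3/16 = 24
  smooth-fruited non-bitter: 128 × 1/16 = 8
χ² = Σ (O − E)² / E
  spiny-fruited bitter: (71 − 72)² / 72 = 0.0139
  spiny-fruited non-bitter: (24 − 24)² / 24 = 0.0000
  smooth-fruited bitter: (24 − 24)² / 24 = 0.0000
  smooth-fruited non-bitter: (9 − 8)² / 8 = 0.1250
χ² = 0.0139 + 0.0000 + 0.0000 + 0.1250 = 0.1389 ≈ 0.139

0.139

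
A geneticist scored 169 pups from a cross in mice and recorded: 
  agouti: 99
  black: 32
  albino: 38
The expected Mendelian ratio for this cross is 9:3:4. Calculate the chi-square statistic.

0.594

Expected counts for N = 169 under a 9:3:4 ratio (total parts = 16):
  agouti: 169 × 9/16 = 95.0625
  black: 169 × 3/16 = 31.6875
  albino: 169 × 4/16 = 42.25
χ² = Σ (O − E)² / E
  agouti: (99 − 95.0625)² / 95.0625 = 0.1631
  black: (32 − 31.6875)² / 31.6875 = 0.0031
  albino: (38 − 42.25)² / 42.25 = 0.4275
χ² = 0.1631 + 0.0031 + 0.4275 = 0.5937 ≈ 0.594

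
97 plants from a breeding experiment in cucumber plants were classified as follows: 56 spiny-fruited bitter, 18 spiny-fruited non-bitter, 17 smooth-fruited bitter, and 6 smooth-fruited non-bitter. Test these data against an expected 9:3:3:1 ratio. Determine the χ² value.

Expected counts for N = 97 under a 9:3:3:1 ratio (total parts = 16):
  spiny-fruited bitter: 97 × 9/16 = 54.5625
  spiny-fruited non-bitter: 97 × 3/16 = 18.1875
  smooth-fruited bitter: 97 × 3/16 = 18.1875
  smooth-fruited non-bitter: 97 × 1/16 = 6.0625
χ² = Σ (O − E)² / E
  spiny-fruited bitter: (56 − 54.5625)² / 54.5625 = 0.0379
  spiny-fruited non-bitter: (18 − 18.1875)² / 18.1875 = 0.0019
  smooth-fruited bitter: (17 − 18.1875)² / 18.1875 = 0.0775
  smooth-fruited non-bitter: (6 − 6.0625)² / 6.0625 = 0.0006
χ² = 0.0379 + 0.0019 + 0.0775 + 0.0006 = 0.1179 ≈ 0.118

0.118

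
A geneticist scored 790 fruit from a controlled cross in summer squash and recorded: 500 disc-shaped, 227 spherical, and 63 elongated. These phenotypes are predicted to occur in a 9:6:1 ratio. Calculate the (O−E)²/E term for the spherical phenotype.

16.188

Total ratio parts = 16. Expected numbers out of 790:
  disc-shaped: 790 × 9/16 = 444.375
  spherical: 790 × 6/16 = 296.25
  elongated: 790 × 1/16 = 49.375
Contribution of spherical: (227 − 296.25)² / 296.25 = 16.1876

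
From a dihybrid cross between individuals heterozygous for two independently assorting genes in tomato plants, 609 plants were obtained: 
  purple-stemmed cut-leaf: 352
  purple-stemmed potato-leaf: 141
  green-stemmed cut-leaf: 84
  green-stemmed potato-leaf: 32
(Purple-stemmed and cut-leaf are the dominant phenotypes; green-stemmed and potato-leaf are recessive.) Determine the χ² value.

15.502

A dihybrid F₂ with independent assortment and complete dominance at both loci gives a 9:3:3:1 phenotypic ratio.
Under the 9:3:3:1 hypothesis (Σ ratio = 16, N = 609):
  purple-stemmed cut-leaf: 609 × 9/16 = 342.5625
  purple-stemmed potato-leaf: 609 × 3/16 = 114.1875
  green-stemmed cut-leaf: 609 × 3/16 = 114.1875
  green-stemmed potato-leaf: 609 × 1/16 = 38.0625
χ² = Σ (O − E)² / E
  purple-stemmed cut-leaf: (352 − 342.5625)² / 342.5625 = 0.2600
  purple-stemmed potato-leaf: (141 − 114.1875)² / 114.1875 = 6.2959
  green-stemmed cut-leaf: (84 − 114.1875)² / 114.1875 = 7.9806
  green-stemmed potato-leaf: (32 − 38.0625)² / 38.0625 = 0.9656
χ² = 0.2600 + 6.2959 + 7.9806 + 0.9656 = 15.5021 ≈ 15.502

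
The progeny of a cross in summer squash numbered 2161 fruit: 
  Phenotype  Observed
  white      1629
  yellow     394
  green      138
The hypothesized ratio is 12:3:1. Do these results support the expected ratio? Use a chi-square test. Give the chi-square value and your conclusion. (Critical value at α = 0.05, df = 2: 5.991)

0.415; consistent

Under the 12:3:1 hypothesis (Σ ratio = 16, N = 2161):
  white: 2161 × 12/16 = 1620.75
  yellow: 2161 × 3/16 = 405.1875
  green: 2161 × 1/16 = 135.0625
χ² = Σ (O − E)² / E
  white: (1629 − 1620.75)² / 1620.75 = 0.0420
  yellow: (394 − 405.1875)² / 405.1875 = 0.3089
  green: (138 − 135.0625)² / 135.0625 = 0.0639
χ² = 0.0420 + 0.3089 + 0.0639 = 0.4148 ≈ 0.415
Degrees of freedom = 3 − 1 = 2; critical value at α = 0.05 is 5.991.
Since 0.415 < 5.991, we fail to reject the null hypothesis — the data are consistent with the 12:3:1 ratio.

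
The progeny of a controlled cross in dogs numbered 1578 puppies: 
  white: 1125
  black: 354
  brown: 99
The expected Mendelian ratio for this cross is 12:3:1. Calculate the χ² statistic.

14.312

Total ratio parts = 16. Expected numbers out of 1578:
  white: 1578 × 12/16 = 1183.5
  black: 1578 × 3/16 = 295.875
  brown: 1578 × 1/16 = 98.625
χ² = Σ (O − E)² / E
  white: (1125 − 1183.5)² / 1183.5 = 2.8916
  black: (354 − 295.875)² / 295.875 = 11.4187
  brown: (99 − 98.625)² / 98.625 = 0.0014
χ² = 2.8916 + 11.4187 + 0.0014 = 14.3117 ≈ 14.312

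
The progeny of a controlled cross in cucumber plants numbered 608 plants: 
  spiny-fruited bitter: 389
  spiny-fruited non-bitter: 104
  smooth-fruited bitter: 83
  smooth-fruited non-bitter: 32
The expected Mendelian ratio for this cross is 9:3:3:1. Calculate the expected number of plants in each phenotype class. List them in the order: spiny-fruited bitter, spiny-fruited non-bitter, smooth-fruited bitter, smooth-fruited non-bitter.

342, 114, 114, 38

Under the 9:3:3:1 hypothesis (Σ ratio = 16, N = 608):
  spiny-fruited bitter: 608 × 9/16 = 342
  spiny-fruited non-bitter: 608 × 3/16 = 114
  smooth-fruited bitter: 608 × 3/16 = 114
  smooth-fruited non-bitter: 608 × 1/16 = 38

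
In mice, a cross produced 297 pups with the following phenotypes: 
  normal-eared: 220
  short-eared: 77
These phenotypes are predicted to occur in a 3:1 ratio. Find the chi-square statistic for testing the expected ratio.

0.136

Total ratio parts = 4. Expected numbers out of 297:
  normal-eared: 297 × 3/4 = 222.75
  short-eared: 297 × 1/4 = 74.25
χ² = Σ (O − E)² / E
  normal-eared: (220 − 222.75)² / 222.75 = 0.0340
  short-eared: (77 − 74.25)² / 74.25 = 0.1019
χ² = 0.0340 + 0.1019 = 0.1359 ≈ 0.136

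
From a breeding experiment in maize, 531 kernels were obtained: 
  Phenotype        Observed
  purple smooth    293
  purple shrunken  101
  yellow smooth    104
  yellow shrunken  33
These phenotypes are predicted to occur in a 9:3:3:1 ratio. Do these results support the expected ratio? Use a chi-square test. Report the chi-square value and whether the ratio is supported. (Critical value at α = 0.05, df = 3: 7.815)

0.328; consistent

Under the 9:3:3:1 hypothesis (Σ ratio = 16, N = 531):
  purple smooth: 531 × 9/16 = 298.6875
  purple shrunken: 531 × 3/16 = 99.5625
  yellow smooth: 531 × 3/16 = 99.5625
  yellow shrunken: 531 × 1/16 = 33.1875
χ² = Σ (O − E)² / E
  purple smooth: (293 − 298.6875)² / 298.6875 = 0.1083
  purple shrunken: (101 − 99.5625)² / 99.5625 = 0.0208
  yellow smooth: (104 − 99.5625)² / 99.5625 = 0.1978
  yellow shrunken: (33 − 33.1875)² / 33.1875 = 0.0011
χ² = 0.1083 + 0.0208 + 0.1978 + 0.0011 = 0.328
Degrees of freedom = 4 − 1 = 3; critical value at α = 0.05 is 7.815.
Since 0.328 < 7.815, we fail to reject the null hypothesis — the data are consistent with the 9:3:3:1 ratio.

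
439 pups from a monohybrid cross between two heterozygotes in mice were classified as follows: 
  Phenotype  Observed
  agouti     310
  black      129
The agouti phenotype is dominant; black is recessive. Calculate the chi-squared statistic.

For a monohybrid cross between heterozygotes with complete dominance, the expected phenotypic ratio is 3:1.
Total ratio parts = 4. Expected numbers out of 439:
  agouti: 439 × 3/4 = 329.25
  black: 439 × 1/4 = 109.75
χ² = Σ (O − E)² / E
  agouti: (310 − 329.25)² / 329.25 = 1.1255
  black: (129 − 109.75)² / 109.75 = 3.3764
χ² = 1.1255 + 3.3764 = 4.5019 ≈ 4.502

4.502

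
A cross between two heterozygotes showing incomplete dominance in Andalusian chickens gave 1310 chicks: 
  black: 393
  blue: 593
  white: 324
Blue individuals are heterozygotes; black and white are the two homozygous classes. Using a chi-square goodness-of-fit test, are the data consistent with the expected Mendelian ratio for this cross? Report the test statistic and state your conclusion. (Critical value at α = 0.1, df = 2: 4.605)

With incomplete dominance, a heterozygote × heterozygote cross gives a 1:2:1 phenotypic ratio.
Total ratio parts = 4. Expected numbers out of 1310:
  black: 1310 × 1/4 = 327.5
  blue: 1310 × 2/4 = 655
  white: 1310 × 1/4 = 327.5
χ² = Σ (O − E)² / E
  black: (393 − 327.5)² / 327.5 = 13.1000
  blue: (593 − 655)² / 655 = 5.8687
  white: (324 − 327.5)² / 327.5 = 0.0374
χ² = 13.1000 + 5.8687 + 0.0374 = 19.0061 ≈ 19.006
Degrees of freedom = 3 − 1 = 2; critical value at α = 0.1 is 4.605.
Since 19.006 > 4.605, we reject the null hypothesis — the data do not fit the 1:2:1 ratio.

19.006; not consistent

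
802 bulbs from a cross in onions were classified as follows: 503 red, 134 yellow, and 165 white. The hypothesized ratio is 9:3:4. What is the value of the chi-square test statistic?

14.034

Expected counts for N = 802 under a 9:3:4 ratio (total parts = 16):
  red: 802 × 9/16 = 451.125
  yellow: 802 × 3/16 = 150.375
  white: 802 × 4/16 = 200.5
χ² = Σ (O − E)² / E
  red: (503 − 451.125)² / 451.125 = 5.9651
  yellow: (134 − 150.375)² / 150.375 = 1.7831
  white: (165 − 200.5)² / 200.5 = 6.2855
χ² = 5.9651 + 1.7831 + 6.2855 = 14.0337 ≈ 14.034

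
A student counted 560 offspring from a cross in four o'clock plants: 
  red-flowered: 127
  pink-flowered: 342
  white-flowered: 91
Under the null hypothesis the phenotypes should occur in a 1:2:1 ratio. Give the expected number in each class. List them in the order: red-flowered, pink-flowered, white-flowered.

140, 280, 140

The 1:2:1 ratio has 4 parts, so with N = 560 the expected counts are:
  red-flowered: 560 × 1/4 = 140
  pink-flowered: 560 × 2/4 = 280
  white-flowered: 560 × 1/4 = 140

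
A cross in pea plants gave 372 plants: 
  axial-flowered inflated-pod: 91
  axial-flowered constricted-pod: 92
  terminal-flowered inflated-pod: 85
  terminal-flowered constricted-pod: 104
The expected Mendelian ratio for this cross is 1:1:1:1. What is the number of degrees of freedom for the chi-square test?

3

A goodness-of-fit test with 4 phenotype classes has df = 4 − 1 = 3.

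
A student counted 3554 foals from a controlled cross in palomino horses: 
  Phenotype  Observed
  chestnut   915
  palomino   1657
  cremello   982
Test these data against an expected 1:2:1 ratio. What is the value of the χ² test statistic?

Expected counts for N = 3554 under a 1:2:1 ratio (total parts = 4):
  chestnut: 3554 × 1/4 = 888.5
  palomino: 3554 × 2/4 = 1777
  cremello: 3554 × 1/4 = 888.5
χ² = Σ (O − E)² / E
  chestnut: (915 − 888.5)² / 888.5 = 0.7904
  palomino: (1657 − 1777)² / 1777 = 8.1035
  cremello: (982 − 888.5)² / 888.5 = 9.8393
χ² = 0.7904 + 8.1035 + 9.8393 = 18.7332 ≈ 18.733

18.733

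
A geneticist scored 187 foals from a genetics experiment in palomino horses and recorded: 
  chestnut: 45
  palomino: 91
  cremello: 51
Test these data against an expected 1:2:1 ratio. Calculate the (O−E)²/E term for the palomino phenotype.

0.067

Expected counts for N = 187 under a 1:2:1 ratio (total parts = 4):
  chestnut: 187 × 1/4 = 46.75
  palomino: 187 × 2/4 = 93.5
  cremello: 187 × 1/4 = 46.75
Contribution of palomino: (91 − 93.5)² / 93.5 = 0.0668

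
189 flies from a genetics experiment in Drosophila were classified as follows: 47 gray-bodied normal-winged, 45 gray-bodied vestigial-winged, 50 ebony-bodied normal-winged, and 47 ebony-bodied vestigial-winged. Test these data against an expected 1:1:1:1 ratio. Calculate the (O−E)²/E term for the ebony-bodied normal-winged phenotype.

0.160

The 1:1:1:1 ratio has 4 parts, so with N = 189 the expected counts are:
  gray-bodied normal-winged: 189 × 1/4 = 47.25
  gray-bodied vestigial-winged: 189 × 1/4 = 47.25
  ebony-bodied normal-winged: 189 × 1/4 = 47.25
  ebony-bodied vestigial-winged: 189 × 1/4 = 47.25
Contribution of ebony-bodied normal-winged: (50 − 47.25)² / 47.25 = 0.1601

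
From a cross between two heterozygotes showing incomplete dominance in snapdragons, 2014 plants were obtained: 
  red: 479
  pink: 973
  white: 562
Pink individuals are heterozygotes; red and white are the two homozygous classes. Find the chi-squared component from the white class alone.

With incomplete dominance, a heterozygote × heterozygote cross gives a 1:2:1 phenotypic ratio.
Total ratio parts = 4. Expected numbers out of 2014:
  red: 2014 × 1/4 = 503.5
  pink: 2014 × 2/4 = 1007
  white: 2014 × 1/4 = 503.5
Contribution of white: (562 − 503.5)² / 503.5 = 6.7969

6.797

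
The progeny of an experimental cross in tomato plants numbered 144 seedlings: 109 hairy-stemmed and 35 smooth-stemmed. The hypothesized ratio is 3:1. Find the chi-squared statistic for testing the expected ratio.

Total ratio parts = 4. Expected numbers out of 144:
  hairy-stemmed: 144 × 3/4 = 108
  smooth-stemmed: 144 × 1/4 = 36
χ² = Σ (O − E)² / E
  hairy-stemmed: (109 − 108)² / 108 = 0.0093
  smooth-stemmed: (35 − 36)² / 36 = 0.0278
χ² = 0.0093 + 0.0278 = 0.0371 ≈ 0.037

0.037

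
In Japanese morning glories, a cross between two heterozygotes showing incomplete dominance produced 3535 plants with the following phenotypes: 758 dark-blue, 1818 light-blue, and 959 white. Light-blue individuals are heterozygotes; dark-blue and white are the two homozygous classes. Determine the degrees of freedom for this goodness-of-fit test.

2

With incomplete dominance, a heterozygote × heterozygote cross gives a 1:2:1 phenotypic ratio.
A goodness-of-fit test with 3 phenotype classes has df = 3 − 1 = 2.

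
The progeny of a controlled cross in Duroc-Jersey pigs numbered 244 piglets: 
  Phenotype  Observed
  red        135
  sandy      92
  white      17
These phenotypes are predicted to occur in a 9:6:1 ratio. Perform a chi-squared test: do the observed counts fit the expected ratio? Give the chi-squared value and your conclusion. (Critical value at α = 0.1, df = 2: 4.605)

The 9:6:1 ratio has 16 parts, so with N = 244 the expected counts are:
  red: 244 × 9/16 = 137.25
  sandy: 244 × 6/16 = 91.5
  white: 244 × 1/16 = 15.25
χ² = Σ (O − E)² / E
  red: (135 − 137.25)² / 137.25 = 0.0369
  sandy: (92 − 91.5)² / 91.5 = 0.0027
  white: (17 − 15.25)² / 15.25 = 0.2008
χ² = 0.0369 + 0.0027 + 0.2008 = 0.2404 ≈ 0.240
Degrees of freedom = 3 − 1 = 2; critical value at α = 0.1 is 4.605.
Since 0.240 < 4.605, we fail to reject the null hypothesis — the data are consistent with the 9:6:1 ratio.

0.240; consistent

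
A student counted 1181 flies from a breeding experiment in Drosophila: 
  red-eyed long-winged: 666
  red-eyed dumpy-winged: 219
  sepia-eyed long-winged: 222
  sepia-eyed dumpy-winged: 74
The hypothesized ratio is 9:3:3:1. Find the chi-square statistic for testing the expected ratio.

0.033

Total ratio parts = 16. Expected numbers out of 1181:
  red-eyed long-winged: 1181 × 9/16 = 664.3125
  red-eyed dumpy-winged: 1181 × 3/16 = 221.4375
  sepia-eyed long-winged: 1181 × 3/16 = 221.4375
  sepia-eyed dumpy-winged: 1181 × 1/16 = 73.8125
χ² = Σ (O − E)² / E
  red-eyed long-winged: (666 − 664.3125)² / 664.3125 = 0.0043
  red-eyed dumpy-winged: (219 − 221.4375)² / 221.4375 = 0.0268
  sepia-eyed long-winged: (222 − 221.4375)² / 221.4375 = 0.0014
  sepia-eyed dumpy-winged: (74 − 73.8125)² / 73.8125 = 0.0005
χ² = 0.0043 + 0.0268 + 0.0014 + 0.0005 = 0.033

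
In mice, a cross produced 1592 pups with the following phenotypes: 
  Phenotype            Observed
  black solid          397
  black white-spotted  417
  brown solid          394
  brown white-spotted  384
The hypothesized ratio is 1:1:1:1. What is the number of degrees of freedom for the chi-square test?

A goodness-of-fit test with 4 phenotype classes has df = 4 − 1 = 3.

3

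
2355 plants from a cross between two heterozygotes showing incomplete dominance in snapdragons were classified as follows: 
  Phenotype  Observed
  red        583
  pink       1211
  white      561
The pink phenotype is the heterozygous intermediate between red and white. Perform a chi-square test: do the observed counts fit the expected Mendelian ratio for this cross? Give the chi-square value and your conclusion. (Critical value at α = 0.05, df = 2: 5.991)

2.317; consistent

With incomplete dominance, a heterozygote × heterozygote cross gives a 1:2:1 phenotypic ratio.
Expected counts for N = 2355 under a 1:2:1 ratio (total parts = 4):
  red: 2355 × 1/4 = 588.75
  pink: 2355 × 2/4 = 1177.5
  white: 2355 × 1/4 = 588.75
χ² = Σ (O − E)² / E
  red: (583 − 588.75)² / 588.75 = 0.0562
  pink: (1211 − 1177.5)² / 1177.5 = 0.9531
  white: (561 − 588.75)² / 588.75 = 1.3080
χ² = 0.0562 + 0.9531 + 1.3080 = 2.3173 ≈ 2.317
Degrees of freedom = 3 − 1 = 2; critical value at α = 0.05 is 5.991.
Since 2.317 < 5.991, we fail to reject the null hypothesis — the data are consistent with the 1:2:1 ratio.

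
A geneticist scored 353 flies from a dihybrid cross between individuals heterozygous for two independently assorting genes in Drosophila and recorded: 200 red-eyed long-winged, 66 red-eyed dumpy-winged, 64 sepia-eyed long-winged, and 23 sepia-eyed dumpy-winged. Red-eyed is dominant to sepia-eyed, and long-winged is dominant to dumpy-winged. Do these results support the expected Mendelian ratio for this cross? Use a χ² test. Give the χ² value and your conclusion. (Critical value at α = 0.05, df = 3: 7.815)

A dihybrid F₂ with independent assortment and complete dominance at both loci gives a 9:3:3:1 phenotypic ratio.
The 9:3:3:1 ratio has 16 parts, so with N = 353 the expected counts are:
  red-eyed long-winged: 353 × 9/16 = 198.5625
  red-eyed dumpy-winged: 353 × 3/16 = 66.1875
  sepia-eyed long-winged: 353 × 3/16 = 66.1875
  sepia-eyed dumpy-winged: 353 × 1/16 = 22.0625
χ² = Σ (O − E)² / E
  red-eyed long-winged: (200 − 198.5625)² / 198.5625 = 0.0104
  red-eyed dumpy-winged: (66 − 66.1875)² / 66.1875 = 0.0005
  sepia-eyed long-winged: (64 − 66.1875)² / 66.1875 = 0.0723
  sepia-eyed dumpy-winged: (23 − 22.0625)² / 22.0625 = 0.0398
χ² = 0.0104 + 0.0005 + 0.0723 + 0.0398 = 0.123
Degrees of freedom = 4 − 1 = 3; critical value at α = 0.05 is 7.815.
Since 0.123 < 7.815, we fail to reject the null hypothesis — the data are consistent with the 9:3:3:1 ratio.

0.123; consistent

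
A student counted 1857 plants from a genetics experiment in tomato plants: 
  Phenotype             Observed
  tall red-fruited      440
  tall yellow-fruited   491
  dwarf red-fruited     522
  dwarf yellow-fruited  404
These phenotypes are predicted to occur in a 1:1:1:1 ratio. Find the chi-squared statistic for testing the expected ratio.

17.811

The 1:1:1:1 ratio has 4 parts, so with N = 1857 the expected counts are:
  tall red-fruited: 1857 × 1/4 = 464.25
  tall yellow-fruited: 1857 × 1/4 = 464.25
  dwarf red-fruited: 1857 × 1/4 = 464.25
  dwarf yellow-fruited: 1857 × 1/4 = 464.25
χ² = Σ (O − E)² / E
  tall red-fruited: (440 − 464.25)² / 464.25 = 1.2667
  tall yellow-fruited: (491 − 464.25)² / 464.25 = 1.5413
  dwarf red-fruited: (522 − 464.25)² / 464.25 = 7.1838
  dwarf yellow-fruited: (404 − 464.25)² / 464.25 = 7.8192
χ² = 1.2667 + 1.5413 + 7.1838 + 7.8192 = 17.811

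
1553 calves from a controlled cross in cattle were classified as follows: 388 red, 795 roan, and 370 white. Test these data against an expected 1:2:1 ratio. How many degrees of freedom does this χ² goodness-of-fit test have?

A goodness-of-fit test with 3 phenotype classes has df = 3 − 1 = 2.

2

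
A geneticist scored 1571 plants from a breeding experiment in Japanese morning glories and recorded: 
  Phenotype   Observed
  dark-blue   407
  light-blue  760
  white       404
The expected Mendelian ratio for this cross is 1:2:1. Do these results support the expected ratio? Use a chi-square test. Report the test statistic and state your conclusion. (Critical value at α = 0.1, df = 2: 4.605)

1.667; consistent

The 1:2:1 ratio has 4 parts, so with N = 1571 the expected counts are:
  dark-blue: 1571 × 1/4 = 392.75
  light-blue: 1571 × 2/4 = 785.5
  white: 1571 × 1/4 = 392.75
χ² = Σ (O − E)² / E
  dark-blue: (407 − 392.75)² / 392.75 = 0.5170
  light-blue: (760 − 785.5)² / 785.5 = 0.8278
  white: (404 − 392.75)² / 392.75 = 0.3222
χ² = 0.5170 + 0.8278 + 0.3222 = 1.667
Degrees of freedom = 3 − 1 = 2; critical value at α = 0.1 is 4.605.
Since 1.667 < 4.605, we fail to reject the null hypothesis — the data are consistent with the 1:2:1 ratio.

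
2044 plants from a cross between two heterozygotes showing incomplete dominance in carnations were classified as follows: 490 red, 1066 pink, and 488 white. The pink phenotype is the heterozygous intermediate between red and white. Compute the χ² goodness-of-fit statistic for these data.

3.793

With incomplete dominance, a heterozygote × heterozygote cross gives a 1:2:1 phenotypic ratio.
Under the 1:2:1 hypothesis (Σ ratio = 4, N = 2044):
  red: 2044 × 1/4 = 511
  pink: 2044 × 2/4 = 1022
  white: 2044 × 1/4 = 511
χ² = Σ (O − E)² / E
  red: (490 − 511)² / 511 = 0.8630
  pink: (1066 − 1022)² / 1022 = 1.8943
  white: (488 − 511)² / 511 = 1.0352
χ² = 0.8630 + 1.8943 + 1.0352 = 3.7925 ≈ 3.793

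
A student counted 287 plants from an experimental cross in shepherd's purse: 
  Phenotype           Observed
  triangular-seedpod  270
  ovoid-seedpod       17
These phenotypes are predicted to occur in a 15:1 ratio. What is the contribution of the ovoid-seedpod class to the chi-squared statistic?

0.049

Under the 15:1 hypothesis (Σ ratio = 16, N = 287):
  triangular-seedpod: 287 × 15/16 = 269.0625
  ovoid-seedpod: 287 × 1/16 = 17.9375
Contribution of ovoid-seedpod: (17 − 17.9375)² / 17.9375 = 0.0490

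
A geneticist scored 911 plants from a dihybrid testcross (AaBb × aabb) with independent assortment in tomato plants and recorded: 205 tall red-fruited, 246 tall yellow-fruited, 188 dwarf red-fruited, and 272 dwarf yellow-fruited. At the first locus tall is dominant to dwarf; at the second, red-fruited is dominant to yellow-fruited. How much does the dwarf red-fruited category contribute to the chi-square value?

6.938

A dihybrid testcross with independent assortment gives a 1:1:1:1 ratio.
Total ratio parts = 4. Expected numbers out of 911:
  tall red-fruited: 911 × 1/4 = 227.75
  tall yellow-fruited: 911 × 1/4 = 227.75
  dwarf red-fruited: 911 × 1/4 = 227.75
  dwarf yellow-fruited: 911 × 1/4 = 227.75
Contribution of dwarf red-fruited: (188 − 227.75)² / 227.75 = 6.9377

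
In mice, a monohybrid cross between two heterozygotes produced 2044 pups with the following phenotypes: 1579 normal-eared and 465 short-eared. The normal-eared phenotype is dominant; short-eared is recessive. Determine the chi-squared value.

5.521

For a monohybrid cross between heterozygotes with complete dominance, the expected phenotypic ratio is 3:1.
The 3:1 ratio has 4 parts, so with N = 2044 the expected counts are:
  normal-eared: 2044 × 3/4 = 1533
  short-eared: 2044 × 1/4 = 511
χ² = Σ (O − E)² / E
  normal-eared: (1579 − 1533)² / 1533 = 1.3803
  short-eared: (465 − 511)² / 511 = 4.1409
χ² = 1.3803 + 4.1409 = 5.5212 ≈ 5.521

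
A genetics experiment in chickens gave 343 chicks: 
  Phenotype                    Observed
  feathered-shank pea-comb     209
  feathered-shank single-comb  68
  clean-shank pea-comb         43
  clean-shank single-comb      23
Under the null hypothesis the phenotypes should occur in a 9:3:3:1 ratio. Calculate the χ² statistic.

8.725

Under the 9:3:3:1 hypothesis (Σ ratio = 16, N = 343):
  feathered-shank pea-comb: 343 × 9/16 = 192.9375
  feathered-shank single-comb: 343 × 3/16 = 64.3125
  clean-shank pea-comb: 343 × 3/16 = 64.3125
  clean-shank single-comb: 343 × 1/16 = 21.4375
χ² = Σ (O − E)² / E
  feathered-shank pea-comb: (209 − 192.9375)² / 192.9375 = 1.3372
  feathered-shank single-comb: (68 − 64.3125)² / 64.3125 = 0.2114
  clean-shank pea-comb: (43 − 64.3125)² / 64.3125 = 7.0627
  clean-shank single-comb: (23 − 21.4375)² / 21.4375 = 0.1139
χ² = 1.3372 + 0.2114 + 7.0627 + 0.1139 = 8.7252 ≈ 8.725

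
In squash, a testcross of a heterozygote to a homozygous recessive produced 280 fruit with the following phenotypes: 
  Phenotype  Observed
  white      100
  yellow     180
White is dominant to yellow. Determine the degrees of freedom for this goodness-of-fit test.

1

A testcross of a heterozygote (Aa × aa) gives a 1:1 phenotypic ratio.
A goodness-of-fit test with 2 phenotype classes has df = 2 − 1 = 1.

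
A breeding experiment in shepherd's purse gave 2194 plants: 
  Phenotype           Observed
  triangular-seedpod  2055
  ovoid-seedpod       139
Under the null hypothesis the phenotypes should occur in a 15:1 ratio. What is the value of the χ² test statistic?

0.027

Expected counts for N = 2194 under a 15:1 ratio (total parts = 16):
  triangular-seedpod: 2194 × 15/16 = 2056.875
  ovoid-seedpod: 2194 × 1/16 = 137.125
χ² = Σ (O − E)² / E
  triangular-seedpod: (2055 − 2056.875)² / 2056.875 = 0.0017
  ovoid-seedpod: (139 − 137.125)² / 137.125 = 0.0256
χ² = 0.0017 + 0.0256 = 0.0273 ≈ 0.027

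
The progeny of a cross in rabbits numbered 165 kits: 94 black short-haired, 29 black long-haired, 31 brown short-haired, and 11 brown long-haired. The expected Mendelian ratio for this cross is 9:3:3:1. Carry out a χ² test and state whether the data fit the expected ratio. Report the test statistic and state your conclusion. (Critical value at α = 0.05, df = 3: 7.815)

0.182; consistent

Expected counts for N = 165 under a 9:3:3:1 ratio (total parts = 16):
  black short-haired: 165 × 9/16 = 92.8125
  black long-haired: 165 × 3/16 = 30.9375
  brown short-haired: 165 × 3/16 = 30.9375
  brown long-haired: 165 × 1/16 = 10.3125
χ² = Σ (O − E)² / E
  black short-haired: (94 − 92.8125)² / 92.8125 = 0.0152
  black long-haired: (29 − 30.9375)² / 30.9375 = 0.1213
  brown short-haired: (31 − 30.9375)² / 30.9375 = 0.0001
  brown long-haired: (11 − 10.3125)² / 10.3125 = 0.0458
χ² = 0.0152 + 0.1213 + 0.0001 + 0.0458 = 0.1824 ≈ 0.182
Degrees of freedom = 4 − 1 = 3; critical value at α = 0.05 is 7.815.
Since 0.182 < 7.815, we fail to reject the null hypothesis — the data are consistent with the 9:3:3:1 ratio.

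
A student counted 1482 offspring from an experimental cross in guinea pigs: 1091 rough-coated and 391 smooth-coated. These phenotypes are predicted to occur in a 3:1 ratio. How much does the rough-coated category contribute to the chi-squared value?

0.378

The 3:1 ratio has 4 parts, so with N = 1482 the expected counts are:
  rough-coated: 1482 × 3/4 = 1111.5
  smooth-coated: 1482 × 1/4 = 370.5
Contribution of rough-coated: (1091 − 1111.5)² / 1111.5 = 0.3781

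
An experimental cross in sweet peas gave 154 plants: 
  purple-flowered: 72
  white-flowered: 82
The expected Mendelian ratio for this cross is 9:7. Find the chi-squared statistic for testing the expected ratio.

5.644

Under the 9:7 hypothesis (Σ ratio = 16, N = 154):
  purple-flowered: 154 × 9/16 = 86.625
  white-flowered: 154 × 7/16 = 67.375
χ² = Σ (O − E)² / E
  purple-flowered: (72 − 86.625)² / 86.625 = 2.4692
  white-flowered: (82 − 67.375)² / 67.375 = 3.1746
χ² = 2.4692 + 3.1746 = 5.6438 ≈ 5.644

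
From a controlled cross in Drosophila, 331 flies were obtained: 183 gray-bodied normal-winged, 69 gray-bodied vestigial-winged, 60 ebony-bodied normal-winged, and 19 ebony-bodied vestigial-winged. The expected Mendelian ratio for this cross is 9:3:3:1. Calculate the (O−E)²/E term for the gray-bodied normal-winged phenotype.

Under the 9:3:3:1 hypothesis (Σ ratio = 16, N = 331):
  gray-bodied normal-winged: 331 × 9/16 = 186.1875
  gray-bodied vestigial-winged: 331 × 3/16 = 62.0625
  ebony-bodied normal-winged: 331 × 3/16 = 62.0625
  ebony-bodied vestigial-winged: 331 × 1/16 = 20.6875
Contribution of gray-bodied normal-winged: (183 − 186.1875)² / 186.1875 = 0.0546

0.055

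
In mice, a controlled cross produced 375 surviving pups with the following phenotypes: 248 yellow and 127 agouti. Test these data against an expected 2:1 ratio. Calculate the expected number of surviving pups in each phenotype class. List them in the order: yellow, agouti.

The 2:1 ratio has 3 parts, so with N = 375 the expected counts are:
  yellow: 375 × 2/3 = 250
  agouti: 375 × 1/3 = 125

250, 125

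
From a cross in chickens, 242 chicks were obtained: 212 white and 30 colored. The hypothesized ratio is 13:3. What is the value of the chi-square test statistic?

6.412

Expected counts for N = 242 under a 13:3 ratio (total parts = 16):
  white: 242 × 13/16 = 196.625
  colored: 242 × 3/16 = 45.375
χ² = Σ (O − E)² / E
  white: (212 − 196.625)² / 196.625 = 1.2022
  colored: (30 − 45.375)² / 45.375 = 5.2097
χ² = 1.2022 + 5.2097 = 6.4119 ≈ 6.412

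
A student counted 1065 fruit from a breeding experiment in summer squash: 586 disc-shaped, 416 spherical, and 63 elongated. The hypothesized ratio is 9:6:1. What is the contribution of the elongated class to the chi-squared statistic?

0.191

Under the 9:6:1 hypothesis (Σ ratio = 16, N = 1065):
  disc-shaped: 1065 × 9/16 = 599.0625
  spherical: 1065 × 6/16 = 399.375
  elongated: 1065 × 1/16 = 66.5625
Contribution of elongated: (63 − 66.5625)² / 66.5625 = 0.1907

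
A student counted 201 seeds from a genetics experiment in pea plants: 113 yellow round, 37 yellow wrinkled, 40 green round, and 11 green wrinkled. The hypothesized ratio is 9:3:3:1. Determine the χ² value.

0.349

Total ratio parts = 16. Expected numbers out of 201:
  yellow round: 201 × 9/16 = 113.0625
  yellow wrinkled: 201 × 3/16 = 37.6875
  green round: 201 × 3/16 = 37.6875
  green wrinkled: 201 × 1/16 = 12.5625
χ² = Σ (O − E)² / E
  yellow round: (113 − 113.0625)² / 113.0625 = 0.0000
  yellow wrinkled: (37 − 37.6875)² / 37.6875 = 0.0125
  green round: (40 − 37.6875)² / 37.6875 = 0.1419
  green wrinkled: (11 − 12.5625)² / 12.5625 = 0.1943
χ² = 0.0000 + 0.0125 + 0.1419 + 0.1943 = 0.3487 ≈ 0.349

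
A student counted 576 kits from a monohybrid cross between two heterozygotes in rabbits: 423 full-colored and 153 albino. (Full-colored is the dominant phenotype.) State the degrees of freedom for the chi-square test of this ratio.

For a monohybrid cross between heterozygotes with complete dominance, the expected phenotypic ratio is 3:1.
A goodness-of-fit test with 2 phenotype classes has df = 2 − 1 = 1.

1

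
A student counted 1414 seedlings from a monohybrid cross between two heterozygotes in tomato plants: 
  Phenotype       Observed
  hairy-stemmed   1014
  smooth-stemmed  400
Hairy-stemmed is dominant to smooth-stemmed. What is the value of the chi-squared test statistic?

For a monohybrid cross between heterozygotes with complete dominance, the expected phenotypic ratio is 3:1.
Total ratio parts = 4. Expected numbers out of 1414:
  hairy-stemmed: 1414 × 3/4 = 1060.5
  smooth-stemmed: 1414 × 1/4 = 353.5
χ² = Σ (O − E)² / E
  hairy-stemmed: (1014 − 1060.5)² / 1060.5 = 2.0389
  smooth-stemmed: (400 − 353.5)² / 353.5 = 6.1167
χ² = 2.0389 + 6.1167 = 8.1556 ≈ 8.156

8.156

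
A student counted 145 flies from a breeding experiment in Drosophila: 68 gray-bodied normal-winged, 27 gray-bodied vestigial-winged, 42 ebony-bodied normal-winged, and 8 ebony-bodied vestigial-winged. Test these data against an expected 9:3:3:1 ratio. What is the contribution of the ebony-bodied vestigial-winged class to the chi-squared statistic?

Expected counts for N = 145 under a 9:3:3:1 ratio (total parts = 16):
  gray-bodied normal-winged: 145 × 9/16 = 81.5625
  gray-bodied vestigial-winged: 145 × 3/16 = 27.1875
  ebony-bodied normal-winged: 145 × 3/16 = 27.1875
  ebony-bodied vestigial-winged: 145 × 1/16 = 9.0625
Contribution of ebony-bodied vestigial-winged: (8 − 9.0625)² / 9.0625 = 0.1246

0.125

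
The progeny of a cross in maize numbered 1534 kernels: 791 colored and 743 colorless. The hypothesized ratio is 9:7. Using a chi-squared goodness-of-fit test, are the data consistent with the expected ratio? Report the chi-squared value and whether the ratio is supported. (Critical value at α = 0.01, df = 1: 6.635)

The 9:7 ratio has 16 parts, so with N = 1534 the expected counts are:
  colored: 1534 × 9/16 = 862.875
  colorless: 1534 × 7/16 = 671.125
χ² = Σ (O − E)² / E
  colored: (791 − 862.875)² / 862.875 = 5.9870
  colorless: (743 − 671.125)² / 671.125 = 7.6975
χ² = 5.9870 + 7.6975 = 13.6845 ≈ 13.685
Degrees of freedom = 2 − 1 = 1; critical value at α = 0.01 is 6.635.
Since 13.685 > 6.635, we reject the null hypothesis — the data do not fit the 9:7 ratio.

13.685; not consistent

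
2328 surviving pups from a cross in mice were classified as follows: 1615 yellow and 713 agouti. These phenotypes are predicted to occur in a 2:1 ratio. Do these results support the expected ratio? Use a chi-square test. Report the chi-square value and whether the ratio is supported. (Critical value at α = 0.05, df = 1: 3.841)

7.672; not consistent

The 2:1 ratio has 3 parts, so with N = 2328 the expected counts are:
  yellow: 2328 × 2/3 = 1552
  agouti: 2328 × 1/3 = 776
χ² = Σ (O − E)² / E
  yellow: (1615 − 1552)² / 1552 = 2.5573
  agouti: (713 − 776)² / 776 = 5.1147
χ² = 2.5573 + 5.1147 = 7.672
Degrees of freedom = 2 − 1 = 1; critical value at α = 0.05 is 3.841.
Since 7.672 > 3.841, we reject the null hypothesis — the data do not fit the 2:1 ratio.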